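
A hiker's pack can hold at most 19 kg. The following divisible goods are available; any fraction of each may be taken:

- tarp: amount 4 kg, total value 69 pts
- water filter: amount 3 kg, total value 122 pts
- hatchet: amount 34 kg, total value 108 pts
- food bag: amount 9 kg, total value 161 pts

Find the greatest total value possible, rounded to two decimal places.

361.53

Take in order of value per unit:
- water filter (122/3 per unit): all 3 → value 122, running total 122.00
- food bag (161/9 per unit): all 9 → value 161, running total 283.00
- tarp (69/4 per unit): all 4 → value 69, running total 352.00
- hatchet (108/34 per unit): 3 of 34 → value 3×108/34 = 9.5294, running total 361.53
Total 361.53.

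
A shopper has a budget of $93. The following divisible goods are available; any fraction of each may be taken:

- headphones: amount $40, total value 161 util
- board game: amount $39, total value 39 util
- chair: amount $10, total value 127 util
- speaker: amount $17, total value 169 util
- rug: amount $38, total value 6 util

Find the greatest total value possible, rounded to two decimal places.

Take in order of value per unit:
- chair (127/10 per unit): all 10 → value 127, running total 127.00
- speaker (169/17 per unit): all 17 → value 169, running total 296.00
- headphones (161/40 per unit): all 40 → value 161, running total 457.00
- board game (39/39 per unit): 26 of 39 → value 26×39/39 = 26.0000, running total 483.00
Total 483.00.

483.00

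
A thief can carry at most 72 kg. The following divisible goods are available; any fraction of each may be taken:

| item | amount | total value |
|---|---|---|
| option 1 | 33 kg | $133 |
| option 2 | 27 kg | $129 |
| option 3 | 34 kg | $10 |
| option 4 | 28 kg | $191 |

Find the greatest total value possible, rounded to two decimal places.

388.52

Take in order of value per unit:
- option 4 (191/28 per unit): all 28 → value 191, running total 191.00
- option 2 (129/27 per unit): all 27 → value 129, running total 320.00
- option 1 (133/33 per unit): 17 of 33 → value 17×133/33 = 68.5152, running total 388.52
Total 388.52.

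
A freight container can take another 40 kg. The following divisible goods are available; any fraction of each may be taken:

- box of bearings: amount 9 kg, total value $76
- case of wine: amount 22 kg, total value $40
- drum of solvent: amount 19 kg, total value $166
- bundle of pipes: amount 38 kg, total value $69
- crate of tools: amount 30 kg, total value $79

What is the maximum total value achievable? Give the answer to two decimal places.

273.60

Take in order of value per unit:
- drum of solvent (166/19 per unit): all 19 → value 166, running total 166.00
- box of bearings (76/9 per unit): all 9 → value 76, running total 242.00
- crate of tools (79/30 per unit): 12 of 30 → value 12×79/30 = 31.6000, running total 273.60
Total 273.60.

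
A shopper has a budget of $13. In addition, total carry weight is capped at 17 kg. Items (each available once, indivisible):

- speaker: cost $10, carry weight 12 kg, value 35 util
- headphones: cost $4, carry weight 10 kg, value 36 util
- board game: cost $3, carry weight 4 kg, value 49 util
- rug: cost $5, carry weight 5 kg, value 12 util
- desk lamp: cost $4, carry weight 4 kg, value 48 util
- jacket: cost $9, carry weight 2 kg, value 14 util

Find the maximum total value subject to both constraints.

Feasible sets respecting both limits:
- board game+rug+desk lamp: cost 12, carry weight 13, value 109
- board game+desk lamp: cost 7, carry weight 8, value 97
- headphones+board game: cost 7, carry weight 14, value 85
- speaker+board game: cost 13, carry weight 16, value 84
Best: 109 util.

109 util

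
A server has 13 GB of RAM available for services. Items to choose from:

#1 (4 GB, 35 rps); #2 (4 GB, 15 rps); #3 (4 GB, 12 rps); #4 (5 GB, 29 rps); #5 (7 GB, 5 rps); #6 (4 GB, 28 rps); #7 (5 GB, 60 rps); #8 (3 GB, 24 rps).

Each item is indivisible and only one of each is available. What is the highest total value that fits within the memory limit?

123 rps

Check high-value combinations within 13 GB:
- #1+#6+#7: memory 4+4+5=13, value 35+28+60=123
- #1+#7+#8: memory 4+5+3=12, value 35+60+24=119
- #4+#7+#8: memory 5+5+3=13, value 29+60+24=113
Best: 123 rps.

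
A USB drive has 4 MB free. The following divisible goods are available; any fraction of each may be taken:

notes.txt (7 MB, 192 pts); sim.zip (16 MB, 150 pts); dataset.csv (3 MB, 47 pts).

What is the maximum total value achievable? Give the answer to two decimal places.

109.71

Take in order of value per unit:
- notes.txt (192/7 per unit): 4 of 7 → value 4×192/7 = 109.7143, running total 109.71
Total 109.71.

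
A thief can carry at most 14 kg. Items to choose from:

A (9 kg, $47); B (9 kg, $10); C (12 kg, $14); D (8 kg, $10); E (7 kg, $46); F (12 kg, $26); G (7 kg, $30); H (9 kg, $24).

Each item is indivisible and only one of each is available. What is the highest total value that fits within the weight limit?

Check high-value combinations within 14 kg:
- E+G: weight 7+7=14, value 46+30=76
- A: weight 9, value 47
- E: weight 7, value 46
Best: $76.

$76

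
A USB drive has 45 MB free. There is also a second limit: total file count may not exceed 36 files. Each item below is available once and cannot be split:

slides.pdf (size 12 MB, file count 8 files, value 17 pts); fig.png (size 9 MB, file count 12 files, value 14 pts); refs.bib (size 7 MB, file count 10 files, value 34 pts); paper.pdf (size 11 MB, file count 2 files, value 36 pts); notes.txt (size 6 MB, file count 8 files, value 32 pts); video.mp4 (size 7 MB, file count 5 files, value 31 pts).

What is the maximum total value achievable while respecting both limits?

Feasible sets respecting both limits:
- slides.pdf+refs.bib+paper.pdf+notes.txt+video.mp4: size 43, file count 33, value 150
- refs.bib+paper.pdf+notes.txt+video.mp4: size 31, file count 25, value 133
- slides.pdf+fig.png+paper.pdf+notes.txt+video.mp4: size 45, file count 35, value 130
- slides.pdf+refs.bib+paper.pdf+notes.txt: size 36, file count 28, value 119
Best: 150 pts.

150 pts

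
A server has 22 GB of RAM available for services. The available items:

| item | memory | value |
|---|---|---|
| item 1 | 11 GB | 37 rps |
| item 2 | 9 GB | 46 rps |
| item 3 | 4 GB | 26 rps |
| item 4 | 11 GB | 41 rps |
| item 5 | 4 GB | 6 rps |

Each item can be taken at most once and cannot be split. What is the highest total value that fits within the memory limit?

This is a 0/1 knapsack; check combinations near the capacity.
- item 2+item 4: memory 9+11=20, value 46+41=87
- item 1+item 2: memory 11+9=20, value 37+46=83
- item 2+item 3+item 5: memory 9+4+4=17, value 46+26+6=78
- item 1+item 4: memory 11+11=22, value 37+41=78
- item 3+item 4+item 5: memory 4+11+4=19, value 26+41+6=73
Best: 87 rps.

87 rps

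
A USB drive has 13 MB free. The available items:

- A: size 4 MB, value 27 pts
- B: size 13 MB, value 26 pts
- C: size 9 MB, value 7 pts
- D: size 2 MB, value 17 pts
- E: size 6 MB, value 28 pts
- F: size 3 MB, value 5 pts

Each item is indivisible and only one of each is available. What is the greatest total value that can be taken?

This is a 0/1 knapsack; check combinations near the capacity.
- A+D+E: size 4+2+6=12, value 27+17+28=72
- A+E+F: size 4+6+3=13, value 27+28+5=60
- A+E: size 4+6=10, value 27+28=55
Best: 72 pts.

72 pts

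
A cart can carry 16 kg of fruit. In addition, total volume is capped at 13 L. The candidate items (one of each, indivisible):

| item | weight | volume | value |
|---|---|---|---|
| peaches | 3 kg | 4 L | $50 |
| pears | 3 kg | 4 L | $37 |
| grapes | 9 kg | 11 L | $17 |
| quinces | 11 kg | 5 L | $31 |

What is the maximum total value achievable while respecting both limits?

$87

Feasible sets respecting both limits:
- peaches+pears: weight 6, volume 8, value 87
- peaches+quinces: weight 14, volume 9, value 81
- pears+quinces: weight 14, volume 9, value 68
- peaches: weight 3, volume 4, value 50
Best: $87.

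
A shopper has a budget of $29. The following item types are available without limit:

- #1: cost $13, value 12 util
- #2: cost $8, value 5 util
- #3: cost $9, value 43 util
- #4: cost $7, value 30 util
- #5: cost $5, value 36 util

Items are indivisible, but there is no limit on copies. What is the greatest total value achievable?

Best value-per-unit is #5 at 36/5; filling with it alone gives 5×36 = 180.
Optimal mix: 1×#3 + 4×#5 → cost 29, value 187.

187 util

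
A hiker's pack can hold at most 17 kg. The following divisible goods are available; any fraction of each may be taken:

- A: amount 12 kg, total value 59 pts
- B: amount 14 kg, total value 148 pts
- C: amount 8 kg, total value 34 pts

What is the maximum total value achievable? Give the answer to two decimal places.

Take in order of value per unit:
- B (148/14 per unit): all 14 → value 148, running total 148.00
- A (59/12 per unit): 3 of 12 → value 3×59/12 = 14.7500, running total 162.75
Total 162.75.

162.75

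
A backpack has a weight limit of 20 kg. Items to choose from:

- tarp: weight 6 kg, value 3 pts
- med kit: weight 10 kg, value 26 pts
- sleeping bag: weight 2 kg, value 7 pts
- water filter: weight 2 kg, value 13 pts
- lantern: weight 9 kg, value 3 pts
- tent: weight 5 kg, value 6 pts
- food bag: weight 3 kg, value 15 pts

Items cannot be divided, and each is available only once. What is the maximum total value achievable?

61 pts

This is a 0/1 knapsack; check combinations near the capacity.
- med kit+sleeping bag+water filter+food bag: weight 10+2+2+3=17, value 26+7+13+15=61
- med kit+water filter+tent+food bag: weight 10+2+5+3=20, value 26+13+6+15=60
- med kit+water filter+food bag: weight 10+2+3=15, value 26+13+15=54
Best: 61 pts.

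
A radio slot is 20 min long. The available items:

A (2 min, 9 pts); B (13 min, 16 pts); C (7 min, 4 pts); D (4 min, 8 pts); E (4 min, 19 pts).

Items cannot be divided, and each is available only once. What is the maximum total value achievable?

This is a 0/1 knapsack; check combinations near the capacity.
- A+B+E: duration 2+13+4=19, value 9+16+19=44
- A+C+D+E: duration 2+7+4+4=17, value 9+4+8+19=40
- A+D+E: duration 2+4+4=10, value 9+8+19=36
- B+E: duration 13+4=17, value 16+19=35
- A+B+D: duration 2+13+4=19, value 9+16+8=33
Best: 44 pts.

44 pts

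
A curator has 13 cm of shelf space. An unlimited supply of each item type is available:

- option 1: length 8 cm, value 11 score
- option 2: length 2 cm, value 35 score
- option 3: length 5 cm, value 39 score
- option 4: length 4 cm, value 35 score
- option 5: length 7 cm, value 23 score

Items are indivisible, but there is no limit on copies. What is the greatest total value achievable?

Best value-per-unit is option 2 at 35/2, and filling with it alone uses length 6×2=12. No mix of the others beats 6×35 = 210.

210 score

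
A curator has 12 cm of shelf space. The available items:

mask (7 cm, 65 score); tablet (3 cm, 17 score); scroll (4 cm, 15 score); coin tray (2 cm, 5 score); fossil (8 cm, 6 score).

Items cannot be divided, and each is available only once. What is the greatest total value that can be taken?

87 score

Check high-value combinations within 12 cm:
- mask+tablet+coin tray: length 7+3+2=12, value 65+17+5=87
- mask+tablet: length 7+3=10, value 65+17=82
- mask+scroll: length 7+4=11, value 65+15=80
- mask+coin tray: length 7+2=9, value 65+5=70
Best: 87 score.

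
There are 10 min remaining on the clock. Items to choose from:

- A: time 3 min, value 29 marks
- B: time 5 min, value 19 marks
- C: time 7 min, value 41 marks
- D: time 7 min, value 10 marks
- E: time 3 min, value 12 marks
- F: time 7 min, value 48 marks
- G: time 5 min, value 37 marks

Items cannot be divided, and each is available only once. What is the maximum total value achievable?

Check high-value combinations within 10 min:
- A+F: time 3+7=10, value 29+48=77
- A+C: time 3+7=10, value 29+41=70
- A+G: time 3+5=8, value 29+37=66
- E+F: time 3+7=10, value 12+48=60
Best: 77 marks.

77 marks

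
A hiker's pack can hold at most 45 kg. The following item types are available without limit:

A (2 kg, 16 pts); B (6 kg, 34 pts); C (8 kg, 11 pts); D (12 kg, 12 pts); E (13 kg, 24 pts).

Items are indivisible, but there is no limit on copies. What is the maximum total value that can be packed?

352 pts

Best value-per-unit is A at 16/2, and filling with it alone uses weight 22×2=44. No mix of the others beats 22×16 = 352.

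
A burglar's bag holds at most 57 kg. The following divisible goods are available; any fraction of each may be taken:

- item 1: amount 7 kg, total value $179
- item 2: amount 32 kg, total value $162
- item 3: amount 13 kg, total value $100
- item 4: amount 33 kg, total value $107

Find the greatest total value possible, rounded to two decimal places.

Take in order of value per unit:
- item 1 (179/7 per unit): all 7 → value 179, running total 179.00
- item 3 (100/13 per unit): all 13 → value 100, running total 279.00
- item 2 (162/32 per unit): all 32 → value 162, running total 441.00
- item 4 (107/33 per unit): 5 of 33 → value 5×107/33 = 16.2121, running total 457.21
Total 457.21.

457.21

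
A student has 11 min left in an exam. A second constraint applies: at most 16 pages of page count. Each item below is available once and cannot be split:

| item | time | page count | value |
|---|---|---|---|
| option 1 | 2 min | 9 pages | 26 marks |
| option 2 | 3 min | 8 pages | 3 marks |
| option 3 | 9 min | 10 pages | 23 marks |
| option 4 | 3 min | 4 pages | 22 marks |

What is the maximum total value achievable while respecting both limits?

48 marks

Feasible sets respecting both limits:
- option 1+option 4: time 5, page count 13, value 48
- option 1: time 2, page count 9, value 26
- option 2+option 4: time 6, page count 12, value 25
- option 3: time 9, page count 10, value 23
Best: 48 marks.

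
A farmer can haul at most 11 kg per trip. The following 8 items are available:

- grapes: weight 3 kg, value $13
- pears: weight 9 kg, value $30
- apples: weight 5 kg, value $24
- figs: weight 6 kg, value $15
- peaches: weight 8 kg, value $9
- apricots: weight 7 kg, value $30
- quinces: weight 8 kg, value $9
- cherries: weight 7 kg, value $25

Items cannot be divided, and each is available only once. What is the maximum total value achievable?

$43

This is a 0/1 knapsack; check combinations near the capacity.
- grapes+apricots: weight 3+7=10, value 13+30=43
- apples+figs: weight 5+6=11, value 24+15=39
- grapes+cherries: weight 3+7=10, value 13+25=38
- grapes+apples: weight 3+5=8, value 13+24=37
Best: $43.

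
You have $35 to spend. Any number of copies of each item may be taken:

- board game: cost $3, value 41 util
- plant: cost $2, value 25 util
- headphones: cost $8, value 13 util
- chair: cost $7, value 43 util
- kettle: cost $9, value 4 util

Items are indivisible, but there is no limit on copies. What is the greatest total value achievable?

Best value-per-unit is board game at 41/3; filling with it alone gives 11×41 = 451.
Optimal mix: 11×board game + 1×plant → cost 35, value 476.

476 util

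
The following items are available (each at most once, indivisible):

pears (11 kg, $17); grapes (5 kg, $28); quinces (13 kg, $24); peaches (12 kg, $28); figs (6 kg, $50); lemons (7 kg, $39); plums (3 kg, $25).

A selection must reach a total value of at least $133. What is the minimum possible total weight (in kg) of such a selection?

21

Subsets with value ≥ 133, sorted by total weight:
- grapes+figs+lemons+plums: weight 21, value 142
- peaches+figs+lemons+plums: weight 28, value 142
- quinces+figs+lemons+plums: weight 29, value 138
Minimum weight: 21 kg.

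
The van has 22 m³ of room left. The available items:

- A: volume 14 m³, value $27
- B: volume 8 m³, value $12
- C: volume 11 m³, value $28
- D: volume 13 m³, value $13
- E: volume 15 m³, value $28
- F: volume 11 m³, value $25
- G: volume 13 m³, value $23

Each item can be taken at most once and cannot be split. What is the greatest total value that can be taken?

$53

This is a 0/1 knapsack; check combinations near the capacity.
- C+F: volume 11+11=22, value 28+25=53
- B+C: volume 8+11=19, value 12+28=40
- A+B: volume 14+8=22, value 27+12=39
Best: $53.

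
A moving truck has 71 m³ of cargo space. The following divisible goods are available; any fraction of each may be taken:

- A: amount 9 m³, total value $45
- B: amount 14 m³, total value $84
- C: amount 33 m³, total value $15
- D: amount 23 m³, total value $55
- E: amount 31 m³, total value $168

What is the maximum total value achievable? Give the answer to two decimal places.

Take in order of value per unit:
- B (84/14 per unit): all 14 → value 84, running total 84.00
- E (168/31 per unit): all 31 → value 168, running total 252.00
- A (45/9 per unit): all 9 → value 45, running total 297.00
- D (55/23 per unit): 17 of 23 → value 17×55/23 = 40.6522, running total 337.65
Total 337.65.

337.65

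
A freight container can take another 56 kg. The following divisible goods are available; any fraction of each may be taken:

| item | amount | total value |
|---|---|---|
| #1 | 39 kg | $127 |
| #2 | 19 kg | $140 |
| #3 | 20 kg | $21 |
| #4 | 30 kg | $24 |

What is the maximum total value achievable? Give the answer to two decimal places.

Take in order of value per unit:
- #2 (140/19 per unit): all 19 → value 140, running total 140.00
- #1 (127/39 per unit): 37 of 39 → value 37×127/39 = 120.4872, running total 260.49
Total 260.49.

260.49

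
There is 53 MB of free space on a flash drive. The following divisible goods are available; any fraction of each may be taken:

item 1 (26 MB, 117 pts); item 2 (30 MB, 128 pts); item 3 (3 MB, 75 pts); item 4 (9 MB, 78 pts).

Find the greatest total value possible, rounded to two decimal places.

Take in order of value per unit:
- item 3 (75/3 per unit): all 3 → value 75, running total 75.00
- item 4 (78/9 per unit): all 9 → value 78, running total 153.00
- item 1 (117/26 per unit): all 26 → value 117, running total 270.00
- item 2 (128/30 per unit): 15 of 30 → value 15×128/30 = 64.0000, running total 334.00
Total 334.00.

334.00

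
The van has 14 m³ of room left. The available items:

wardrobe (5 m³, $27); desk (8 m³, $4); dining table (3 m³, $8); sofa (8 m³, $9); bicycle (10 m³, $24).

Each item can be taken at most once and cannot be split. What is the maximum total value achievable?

This is a 0/1 knapsack; check combinations near the capacity.
- wardrobe+sofa: volume 5+8=13, value 27+9=36
- wardrobe+dining table: volume 5+3=8, value 27+8=35
- dining table+bicycle: volume 3+10=13, value 8+24=32
- wardrobe+desk: volume 5+8=13, value 27+4=31
- wardrobe: volume 5, value 27
Best: $36.

$36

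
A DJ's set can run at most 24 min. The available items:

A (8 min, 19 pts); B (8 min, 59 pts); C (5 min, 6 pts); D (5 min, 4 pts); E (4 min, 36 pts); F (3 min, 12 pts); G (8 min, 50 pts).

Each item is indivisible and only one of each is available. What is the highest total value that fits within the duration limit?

157 pts

Check high-value combinations within 24 min:
- B+E+F+G: duration 8+4+3+8=23, value 59+36+12+50=157
- B+E+G: duration 8+4+8=20, value 59+36+50=145
- A+B+G: duration 8+8+8=24, value 19+59+50=128
- B+C+F+G: duration 8+5+3+8=24, value 59+6+12+50=127
- A+B+E+F: duration 8+8+4+3=23, value 19+59+36+12=126
Best: 157 pts.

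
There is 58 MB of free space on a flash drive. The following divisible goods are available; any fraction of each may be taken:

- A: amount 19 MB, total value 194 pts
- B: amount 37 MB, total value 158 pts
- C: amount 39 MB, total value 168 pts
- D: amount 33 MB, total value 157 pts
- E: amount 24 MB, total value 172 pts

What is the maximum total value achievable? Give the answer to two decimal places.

Take in order of value per unit:
- A (194/19 per unit): all 19 → value 194, running total 194.00
- E (172/24 per unit): all 24 → value 172, running total 366.00
- D (157/33 per unit): 15 of 33 → value 15×157/33 = 71.3636, running total 437.36
Total 437.36.

437.36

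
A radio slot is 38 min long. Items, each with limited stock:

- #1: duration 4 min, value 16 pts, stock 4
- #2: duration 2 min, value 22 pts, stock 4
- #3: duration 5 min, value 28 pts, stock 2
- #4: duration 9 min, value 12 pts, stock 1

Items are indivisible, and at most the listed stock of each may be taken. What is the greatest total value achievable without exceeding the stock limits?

Top feasible selections:
- 4×#1 + 4×#2 + 2×#3: duration 34, value 208
- 3×#1 + 4×#2 + 2×#3: duration 30, value 192
- 4×#1 + 4×#2 + 1×#3 + 1×#4: duration 38, value 192
- 2×#1 + 4×#2 + 2×#3 + 1×#4: duration 35, value 188
Best: 208 pts.

208 pts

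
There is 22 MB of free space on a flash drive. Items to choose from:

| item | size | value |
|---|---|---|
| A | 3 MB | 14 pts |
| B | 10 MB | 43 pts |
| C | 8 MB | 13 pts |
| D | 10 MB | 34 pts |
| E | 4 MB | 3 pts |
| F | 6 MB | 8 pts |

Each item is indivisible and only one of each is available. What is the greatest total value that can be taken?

Check high-value combinations within 22 MB:
- B+D: size 10+10=20, value 43+34=77
- A+B+C: size 3+10+8=21, value 14+43+13=70
- A+B+F: size 3+10+6=19, value 14+43+8=65
- A+C+D: size 3+8+10=21, value 14+13+34=61
- A+B+E: size 3+10+4=17, value 14+43+3=60
Best: 77 pts.

77 pts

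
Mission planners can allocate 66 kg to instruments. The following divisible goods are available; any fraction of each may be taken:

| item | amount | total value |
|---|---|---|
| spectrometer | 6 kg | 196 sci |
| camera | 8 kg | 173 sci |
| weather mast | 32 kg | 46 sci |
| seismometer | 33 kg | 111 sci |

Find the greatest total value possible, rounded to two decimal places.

507.31

Take in order of value per unit:
- spectrometer (196/6 per unit): all 6 → value 196, running total 196.00
- camera (173/8 per unit): all 8 → value 173, running total 369.00
- seismometer (111/33 per unit): all 33 → value 111, running total 480.00
- weather mast (46/32 per unit): 19 of 32 → value 19×46/32 = 27.3125, running total 507.31
Total 507.31.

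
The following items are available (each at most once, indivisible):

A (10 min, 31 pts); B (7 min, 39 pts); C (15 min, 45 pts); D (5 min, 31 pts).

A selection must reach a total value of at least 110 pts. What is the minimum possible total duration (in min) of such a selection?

27

Subsets with value ≥ 110, sorted by total duration:
- B+C+D: duration 27, value 115
- A+B+C: duration 32, value 115
- A+B+C+D: duration 37, value 146
Minimum duration: 27 min.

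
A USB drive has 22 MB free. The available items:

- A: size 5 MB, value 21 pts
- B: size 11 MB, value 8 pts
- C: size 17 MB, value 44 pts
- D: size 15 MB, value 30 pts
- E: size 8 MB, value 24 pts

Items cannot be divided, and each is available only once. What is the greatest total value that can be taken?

65 pts

Check high-value combinations within 22 MB:
- A+C: size 5+17=22, value 21+44=65
- A+D: size 5+15=20, value 21+30=51
- A+E: size 5+8=13, value 21+24=45
- C: size 17, value 44
Best: 65 pts.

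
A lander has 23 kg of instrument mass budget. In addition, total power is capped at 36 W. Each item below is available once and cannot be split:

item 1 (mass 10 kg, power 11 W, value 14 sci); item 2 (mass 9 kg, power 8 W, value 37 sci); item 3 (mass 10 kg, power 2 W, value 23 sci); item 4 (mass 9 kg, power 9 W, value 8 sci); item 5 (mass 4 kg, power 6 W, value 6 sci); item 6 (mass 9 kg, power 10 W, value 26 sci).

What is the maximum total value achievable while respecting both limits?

Feasible sets respecting both limits:
- item 2+item 5+item 6: mass 22, power 24, value 69
- item 2+item 3+item 5: mass 23, power 16, value 66
- item 2+item 6: mass 18, power 18, value 63
- item 2+item 3: mass 19, power 10, value 60
Best: 69 sci.

69 sci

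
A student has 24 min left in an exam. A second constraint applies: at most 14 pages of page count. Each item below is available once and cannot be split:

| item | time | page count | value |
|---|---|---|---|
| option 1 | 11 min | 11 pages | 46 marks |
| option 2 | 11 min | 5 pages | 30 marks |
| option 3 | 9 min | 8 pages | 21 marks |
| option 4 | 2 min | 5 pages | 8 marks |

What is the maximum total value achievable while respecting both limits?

Feasible sets respecting both limits:
- option 2+option 3: time 20, page count 13, value 51
- option 1: time 11, page count 11, value 46
- option 2+option 4: time 13, page count 10, value 38
Best: 51 marks.

51 marks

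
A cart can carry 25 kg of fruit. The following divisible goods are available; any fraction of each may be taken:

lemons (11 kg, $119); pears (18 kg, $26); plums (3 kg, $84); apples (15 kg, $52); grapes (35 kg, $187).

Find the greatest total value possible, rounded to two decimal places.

261.77

Take in order of value per unit:
- plums (84/3 per unit): all 3 → value 84, running total 84.00
- lemons (119/11 per unit): all 11 → value 119, running total 203.00
- grapes (187/35 per unit): 11 of 35 → value 11×187/35 = 58.7714, running total 261.77
Total 261.77.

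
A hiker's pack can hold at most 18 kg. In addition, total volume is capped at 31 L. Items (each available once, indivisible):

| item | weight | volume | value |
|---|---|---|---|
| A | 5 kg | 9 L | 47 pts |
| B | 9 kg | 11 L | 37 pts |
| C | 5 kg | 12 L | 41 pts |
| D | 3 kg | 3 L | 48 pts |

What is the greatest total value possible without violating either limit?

136 pts

Feasible sets respecting both limits:
- A+C+D: weight 13, volume 24, value 136
- A+B+D: weight 17, volume 23, value 132
- B+C+D: weight 17, volume 26, value 126
Best: 136 pts.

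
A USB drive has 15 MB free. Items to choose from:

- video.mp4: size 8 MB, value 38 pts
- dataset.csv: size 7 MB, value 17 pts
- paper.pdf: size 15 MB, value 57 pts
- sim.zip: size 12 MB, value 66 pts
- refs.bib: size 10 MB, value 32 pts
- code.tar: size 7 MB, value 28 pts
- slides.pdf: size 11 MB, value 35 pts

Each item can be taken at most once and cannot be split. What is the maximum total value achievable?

66 pts

This is a 0/1 knapsack; check combinations near the capacity.
- sim.zip: size 12, value 66
- video.mp4+code.tar: size 8+7=15, value 38+28=66
- paper.pdf: size 15, value 57
- video.mp4+dataset.csv: size 8+7=15, value 38+17=55
Best: 66 pts.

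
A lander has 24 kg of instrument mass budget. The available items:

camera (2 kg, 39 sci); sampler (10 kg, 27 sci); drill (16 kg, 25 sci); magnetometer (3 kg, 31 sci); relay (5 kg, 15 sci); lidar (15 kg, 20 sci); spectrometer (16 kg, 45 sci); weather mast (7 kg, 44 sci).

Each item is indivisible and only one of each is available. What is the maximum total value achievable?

Check high-value combinations within 24 kg:
- camera+sampler+magnetometer+weather mast: mass 2+10+3+7=22, value 39+27+31+44=141
- camera+magnetometer+relay+weather mast: mass 2+3+5+7=17, value 39+31+15+44=129
- camera+sampler+relay+weather mast: mass 2+10+5+7=24, value 39+27+15+44=125
- camera+magnetometer+spectrometer: mass 2+3+16=21, value 39+31+45=115
- camera+magnetometer+weather mast: mass 2+3+7=12, value 39+31+44=114
Best: 141 sci.

141 sci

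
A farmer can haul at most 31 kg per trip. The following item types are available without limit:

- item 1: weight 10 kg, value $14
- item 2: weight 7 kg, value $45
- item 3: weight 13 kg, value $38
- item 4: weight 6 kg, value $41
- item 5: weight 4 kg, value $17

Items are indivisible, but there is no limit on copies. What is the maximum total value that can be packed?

Best value-per-unit is item 4 at 41/6; filling with it alone gives 5×41 = 205.
Optimal mix: 1×item 2 + 4×item 4 → weight 31, value 209.

$209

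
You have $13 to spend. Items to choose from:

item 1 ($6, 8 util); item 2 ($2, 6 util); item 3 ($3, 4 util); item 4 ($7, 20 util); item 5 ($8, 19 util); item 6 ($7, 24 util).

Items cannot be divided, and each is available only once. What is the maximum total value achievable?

34 util

This is a 0/1 knapsack; check combinations near the capacity.
- item 2+item 3+item 6: cost 2+3+7=12, value 6+4+24=34
- item 1+item 6: cost 6+7=13, value 8+24=32
- item 2+item 6: cost 2+7=9, value 6+24=30
Best: 34 util.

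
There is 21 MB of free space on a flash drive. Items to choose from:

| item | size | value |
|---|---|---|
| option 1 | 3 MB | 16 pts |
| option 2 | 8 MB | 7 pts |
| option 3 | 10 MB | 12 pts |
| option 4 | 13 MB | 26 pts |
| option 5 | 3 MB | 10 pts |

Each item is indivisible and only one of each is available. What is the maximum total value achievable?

52 pts

Check high-value combinations within 21 MB:
- option 1+option 4+option 5: size 3+13+3=19, value 16+26+10=52
- option 1+option 4: size 3+13=16, value 16+26=42
- option 1+option 3+option 5: size 3+10+3=16, value 16+12+10=38
- option 4+option 5: size 13+3=16, value 26+10=36
Best: 52 pts.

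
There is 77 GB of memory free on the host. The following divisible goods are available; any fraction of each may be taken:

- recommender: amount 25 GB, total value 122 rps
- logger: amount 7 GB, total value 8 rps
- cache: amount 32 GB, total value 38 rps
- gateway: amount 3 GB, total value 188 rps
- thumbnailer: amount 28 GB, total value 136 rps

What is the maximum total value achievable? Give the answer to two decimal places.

Take in order of value per unit:
- gateway (188/3 per unit): all 3 → value 188, running total 188.00
- recommender (122/25 per unit): all 25 → value 122, running total 310.00
- thumbnailer (136/28 per unit): all 28 → value 136, running total 446.00
- cache (38/32 per unit): 21 of 32 → value 21×38/32 = 24.9375, running total 470.94
Total 470.94.

470.94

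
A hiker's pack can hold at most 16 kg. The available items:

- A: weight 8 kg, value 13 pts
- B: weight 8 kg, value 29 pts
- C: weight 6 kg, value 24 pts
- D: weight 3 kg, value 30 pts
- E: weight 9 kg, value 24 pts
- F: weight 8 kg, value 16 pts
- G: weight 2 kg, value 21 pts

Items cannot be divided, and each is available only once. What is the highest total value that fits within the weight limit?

80 pts

Check high-value combinations within 16 kg:
- B+D+G: weight 8+3+2=13, value 29+30+21=80
- C+D+G: weight 6+3+2=11, value 24+30+21=75
- D+E+G: weight 3+9+2=14, value 30+24+21=75
- B+C+G: weight 8+6+2=16, value 29+24+21=74
- D+F+G: weight 3+8+2=13, value 30+16+21=67
Best: 80 pts.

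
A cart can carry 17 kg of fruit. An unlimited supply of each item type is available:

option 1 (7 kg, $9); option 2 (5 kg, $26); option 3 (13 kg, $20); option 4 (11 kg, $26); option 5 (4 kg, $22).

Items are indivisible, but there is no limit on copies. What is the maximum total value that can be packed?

Best value-per-unit is option 5 at 22/4; filling with it alone gives 4×22 = 88.
Optimal mix: 1×option 2 + 3×option 5 → weight 17, value 92.

$92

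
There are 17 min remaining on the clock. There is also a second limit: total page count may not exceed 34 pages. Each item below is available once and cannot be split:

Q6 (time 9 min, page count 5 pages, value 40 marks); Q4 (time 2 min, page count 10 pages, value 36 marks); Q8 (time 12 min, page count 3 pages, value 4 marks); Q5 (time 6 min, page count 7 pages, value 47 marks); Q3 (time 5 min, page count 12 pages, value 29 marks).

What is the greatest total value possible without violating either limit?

Feasible sets respecting both limits:
- Q6+Q4+Q5: time 17, page count 22, value 123
- Q4+Q5+Q3: time 13, page count 29, value 112
- Q6+Q4+Q3: time 16, page count 27, value 105
Best: 123 marks.

123 marks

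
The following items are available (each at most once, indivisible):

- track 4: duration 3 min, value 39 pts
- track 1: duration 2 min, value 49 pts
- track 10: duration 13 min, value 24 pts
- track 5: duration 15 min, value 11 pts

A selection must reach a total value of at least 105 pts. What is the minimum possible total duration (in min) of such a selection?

Subsets with value ≥ 105, sorted by total duration:
- track 4+track 1+track 10: duration 18, value 112
- track 4+track 1+track 10+track 5: duration 33, value 123
Minimum duration: 18 min.

18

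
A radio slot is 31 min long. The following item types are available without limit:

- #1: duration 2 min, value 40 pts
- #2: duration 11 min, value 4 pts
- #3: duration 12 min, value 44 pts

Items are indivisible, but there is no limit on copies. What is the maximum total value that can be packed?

600 pts

Best value-per-unit is #1 at 40/2, and filling with it alone uses duration 15×2=30. No mix of the others beats 15×40 = 600.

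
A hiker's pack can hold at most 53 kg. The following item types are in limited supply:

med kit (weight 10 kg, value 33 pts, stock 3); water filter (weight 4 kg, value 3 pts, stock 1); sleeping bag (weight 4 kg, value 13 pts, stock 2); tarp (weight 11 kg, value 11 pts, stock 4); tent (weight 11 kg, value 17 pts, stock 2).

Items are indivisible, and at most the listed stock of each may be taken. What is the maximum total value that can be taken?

Top feasible selections:
- 3×med kit + 1×water filter + 2×sleeping bag + 1×tent: weight 53, value 145
- 3×med kit + 2×sleeping bag + 1×tent: weight 49, value 142
Best: 145 pts.

145 pts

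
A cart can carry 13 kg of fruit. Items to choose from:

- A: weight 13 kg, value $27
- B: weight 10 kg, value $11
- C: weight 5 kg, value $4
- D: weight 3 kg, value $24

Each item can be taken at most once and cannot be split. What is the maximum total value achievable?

$35

Check high-value combinations within 13 kg:
- B+D: weight 10+3=13, value 11+24=35
- C+D: weight 5+3=8, value 4+24=28
- A: weight 13, value 27
Best: $35.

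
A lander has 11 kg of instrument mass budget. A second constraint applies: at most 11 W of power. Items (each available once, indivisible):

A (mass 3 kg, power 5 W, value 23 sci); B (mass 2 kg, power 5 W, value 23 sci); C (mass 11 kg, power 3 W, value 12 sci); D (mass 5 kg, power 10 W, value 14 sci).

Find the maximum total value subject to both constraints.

Feasible sets respecting both limits:
- A+B: mass 5, power 10, value 46
- A: mass 3, power 5, value 23
- B: mass 2, power 5, value 23
- D: mass 5, power 10, value 14
Best: 46 sci.

46 sci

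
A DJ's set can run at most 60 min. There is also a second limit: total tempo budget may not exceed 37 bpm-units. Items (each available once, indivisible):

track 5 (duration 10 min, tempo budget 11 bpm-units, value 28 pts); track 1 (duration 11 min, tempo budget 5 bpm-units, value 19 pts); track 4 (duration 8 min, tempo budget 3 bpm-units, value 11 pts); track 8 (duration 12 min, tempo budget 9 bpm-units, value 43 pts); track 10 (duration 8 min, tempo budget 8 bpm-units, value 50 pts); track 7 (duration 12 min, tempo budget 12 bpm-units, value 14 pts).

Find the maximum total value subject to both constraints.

Feasible sets respecting both limits:
- track 5+track 1+track 4+track 8+track 10: duration 49, tempo budget 36, value 151
- track 5+track 1+track 8+track 10: duration 41, tempo budget 33, value 140
- track 1+track 4+track 8+track 10+track 7: duration 51, tempo budget 37, value 137
- track 5+track 4+track 8+track 10: duration 38, tempo budget 31, value 132
Best: 151 pts.

151 pts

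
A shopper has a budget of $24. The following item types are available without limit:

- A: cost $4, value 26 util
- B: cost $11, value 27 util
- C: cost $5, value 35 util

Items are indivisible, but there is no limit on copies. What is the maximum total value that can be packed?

Best value-per-unit is C at 35/5; filling with it alone gives 4×35 = 140.
Optimal mix: 1×A + 4×C → cost 24, value 166.

166 util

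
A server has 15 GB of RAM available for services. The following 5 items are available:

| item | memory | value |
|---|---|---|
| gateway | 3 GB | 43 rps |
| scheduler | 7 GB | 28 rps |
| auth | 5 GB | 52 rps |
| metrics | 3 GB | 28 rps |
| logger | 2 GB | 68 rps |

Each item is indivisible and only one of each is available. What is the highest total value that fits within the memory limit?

Check high-value combinations within 15 GB:
- gateway+auth+metrics+logger: memory 3+5+3+2=13, value 43+52+28+68=191
- gateway+scheduler+metrics+logger: memory 3+7+3+2=15, value 43+28+28+68=167
- gateway+auth+logger: memory 3+5+2=10, value 43+52+68=163
- auth+metrics+logger: memory 5+3+2=10, value 52+28+68=148
- scheduler+auth+logger: memory 7+5+2=14, value 28+52+68=148
Best: 191 rps.

191 rps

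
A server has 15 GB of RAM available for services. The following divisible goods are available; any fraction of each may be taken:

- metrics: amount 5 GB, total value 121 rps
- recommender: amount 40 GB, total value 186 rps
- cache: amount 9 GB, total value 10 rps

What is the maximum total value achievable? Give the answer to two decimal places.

Take in order of value per unit:
- metrics (121/5 per unit): all 5 → value 121, running total 121.00
- recommender (186/40 per unit): 10 of 40 → value 10×186/40 = 46.5000, running total 167.50
Total 167.50.

167.50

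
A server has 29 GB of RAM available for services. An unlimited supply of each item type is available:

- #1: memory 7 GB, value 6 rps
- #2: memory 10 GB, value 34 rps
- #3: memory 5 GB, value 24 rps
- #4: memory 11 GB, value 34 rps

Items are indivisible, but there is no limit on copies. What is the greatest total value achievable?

120 rps

Best value-per-unit is #3 at 24/5, and filling with it alone uses memory 5×5=25. No mix of the others beats 5×24 = 120.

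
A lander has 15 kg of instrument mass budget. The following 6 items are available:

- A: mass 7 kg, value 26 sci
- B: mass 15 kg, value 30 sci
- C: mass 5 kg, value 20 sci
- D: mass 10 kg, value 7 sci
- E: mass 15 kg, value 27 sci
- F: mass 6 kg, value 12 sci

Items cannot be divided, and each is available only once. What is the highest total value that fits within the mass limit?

This is a 0/1 knapsack; check combinations near the capacity.
- A+C: mass 7+5=12, value 26+20=46
- A+F: mass 7+6=13, value 26+12=38
- C+F: mass 5+6=11, value 20+12=32
Best: 46 sci.

46 sci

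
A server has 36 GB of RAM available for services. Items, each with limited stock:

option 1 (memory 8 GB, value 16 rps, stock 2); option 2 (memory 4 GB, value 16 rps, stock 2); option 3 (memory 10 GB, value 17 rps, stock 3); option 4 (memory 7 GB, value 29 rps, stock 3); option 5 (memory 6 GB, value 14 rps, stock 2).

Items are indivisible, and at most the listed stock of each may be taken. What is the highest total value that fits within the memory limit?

133 rps

Best selections within memory 36 and stock limits:
- 2×option 2 + 3×option 4 + 1×option 5: memory 35, value 133
- 1×option 2 + 1×option 3 + 3×option 4: memory 35, value 120
Best: 133 rps.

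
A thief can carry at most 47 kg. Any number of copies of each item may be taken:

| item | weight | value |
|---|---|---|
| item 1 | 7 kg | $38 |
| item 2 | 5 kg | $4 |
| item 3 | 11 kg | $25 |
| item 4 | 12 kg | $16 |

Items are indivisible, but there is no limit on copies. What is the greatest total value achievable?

Best value-per-unit is item 1 at 38/7; filling with it alone gives 6×38 = 228.
Optimal mix: 6×item 1 + 1×item 2 → weight 47, value 232.

$232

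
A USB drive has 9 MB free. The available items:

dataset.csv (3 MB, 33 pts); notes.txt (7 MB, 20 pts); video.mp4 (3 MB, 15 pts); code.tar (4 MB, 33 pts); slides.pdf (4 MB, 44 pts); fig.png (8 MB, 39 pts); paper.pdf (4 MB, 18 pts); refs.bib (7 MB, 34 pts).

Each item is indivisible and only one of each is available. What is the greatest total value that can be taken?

Check high-value combinations within 9 MB:
- dataset.csv+slides.pdf: size 3+4=7, value 33+44=77
- code.tar+slides.pdf: size 4+4=8, value 33+44=77
- dataset.csv+code.tar: size 3+4=7, value 33+33=66
Best: 77 pts.

77 pts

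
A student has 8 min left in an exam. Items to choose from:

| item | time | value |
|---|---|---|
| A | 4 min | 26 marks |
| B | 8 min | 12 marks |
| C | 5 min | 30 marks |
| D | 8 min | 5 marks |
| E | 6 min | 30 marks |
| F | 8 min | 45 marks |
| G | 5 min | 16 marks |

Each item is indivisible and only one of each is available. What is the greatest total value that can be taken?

Check high-value combinations within 8 min:
- F: time 8, value 45
- C: time 5, value 30
- E: time 6, value 30
- A: time 4, value 26
- G: time 5, value 16
Best: 45 marks.

45 marks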